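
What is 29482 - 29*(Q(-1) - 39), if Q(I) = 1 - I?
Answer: 30555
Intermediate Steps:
29482 - 29*(Q(-1) - 39) = 29482 - 29*((1 - 1*(-1)) - 39) = 29482 - 29*((1 + 1) - 39) = 29482 - 29*(2 - 39) = 29482 - 29*(-37) = 29482 + 1073 = 30555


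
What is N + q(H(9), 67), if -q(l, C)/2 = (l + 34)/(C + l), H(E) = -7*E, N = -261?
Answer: -493/2 ≈ -246.50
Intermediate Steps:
q(l, C) = -2*(34 + l)/(C + l) (q(l, C) = -2*(l + 34)/(C + l) = -2*(34 + l)/(C + l))
N + q(H(9), 67) = -261 + 2*(-34 - (-7)*9)/(67 - 7*9) = -261 + 2*(-34 - 1*(-63))/(67 - 63) = -261 + 2*(-34 + 63)/4 = -261 + 2*(1/4)*29 = -261 + 29/2 = -493/2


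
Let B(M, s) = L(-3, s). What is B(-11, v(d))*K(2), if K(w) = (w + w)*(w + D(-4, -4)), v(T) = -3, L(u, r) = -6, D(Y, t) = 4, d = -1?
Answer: -144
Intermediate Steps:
K(w) = 2*w*(4 + w) (K(w) = (w + w)*(w + 4) = (2*w)*(4 + w) = 2*w*(4 + w))
B(M, s) = -6
B(-11, v(d))*K(2) = -12*2*(4 + 2) = -12*2*6 = -6*24 = -144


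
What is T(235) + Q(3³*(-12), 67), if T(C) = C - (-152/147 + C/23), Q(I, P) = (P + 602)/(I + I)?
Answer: 54719671/243432 ≈ 224.78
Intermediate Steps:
Q(I, P) = (602 + P)/(2*I) (Q(I, P) = (602 + P)/((2*I)) = (602 + P)*(1/(2*I)) = (602 + P)/(2*I))
T(C) = 152/147 + 22*C/23 (T(C) = C - (-152*1/147 + C*(1/23)) = C - (-152/147 + C/23) = C + (152/147 - C/23) = 152/147 + 22*C/23)
T(235) + Q(3³*(-12), 67) = (152/147 + (22/23)*235) + (602 + 67)/(2*((3³*(-12)))) = (152/147 + 5170/23) + (½)*669/(27*(-12)) = 763486/3381 + (½)*669/(-324) = 763486/3381 + (½)*(-1/324)*669 = 763486/3381 - 223/216 = 54719671/243432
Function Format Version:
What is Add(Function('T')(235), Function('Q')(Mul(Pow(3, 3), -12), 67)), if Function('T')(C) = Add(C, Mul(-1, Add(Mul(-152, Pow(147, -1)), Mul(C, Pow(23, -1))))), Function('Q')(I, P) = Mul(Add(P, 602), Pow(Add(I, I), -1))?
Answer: Rational(54719671, 243432) ≈ 224.78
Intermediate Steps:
Function('Q')(I, P) = Mul(Rational(1, 2), Pow(I, -1), Add(602, P)) (Function('Q')(I, P) = Mul(Add(602, P), Pow(Mul(2, I), -1)) = Mul(Add(602, P), Mul(Rational(1, 2), Pow(I, -1))) = Mul(Rational(1, 2), Pow(I, -1), Add(602, P)))
Function('T')(C) = Add(Rational(152, 147), Mul(Rational(22, 23), C)) (Function('T')(C) = Add(C, Mul(-1, Add(Mul(-152, Rational(1, 147)), Mul(C, Rational(1, 23))))) = Add(C, Mul(-1, Add(Rational(-152, 147), Mul(Rational(1, 23), C)))) = Add(C, Add(Rational(152, 147), Mul(Rational(-1, 23), C))) = Add(Rational(152, 147), Mul(Rational(22, 23), C)))
Add(Function('T')(235), Function('Q')(Mul(Pow(3, 3), -12), 67)) = Add(Add(Rational(152, 147), Mul(Rational(22, 23), 235)), Mul(Rational(1, 2), Pow(Mul(Pow(3, 3), -12), -1), Add(602, 67))) = Add(Add(Rational(152, 147), Rational(5170, 23)), Mul(Rational(1, 2), Pow(Mul(27, -12), -1), 669)) = Add(Rational(763486, 3381), Mul(Rational(1, 2), Pow(-324, -1), 669)) = Add(Rational(763486, 3381), Mul(Rational(1, 2), Rational(-1, 324), 669)) = Add(Rational(763486, 3381), Rational(-223, 216)) = Rational(54719671, 243432)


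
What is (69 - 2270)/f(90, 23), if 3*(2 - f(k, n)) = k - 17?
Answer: 6603/67 ≈ 98.552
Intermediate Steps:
f(k, n) = 23/3 - k/3 (f(k, n) = 2 - (k - 17)/3 = 2 - (-17 + k)/3 = 2 + (17/3 - k/3) = 23/3 - k/3)
(69 - 2270)/f(90, 23) = (69 - 2270)/(23/3 - 1/3*90) = -2201/(23/3 - 30) = -2201/(-67/3) = -2201*(-3/67) = 6603/67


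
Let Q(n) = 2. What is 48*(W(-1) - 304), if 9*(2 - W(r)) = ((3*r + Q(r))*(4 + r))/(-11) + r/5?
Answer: -2391904/165 ≈ -14496.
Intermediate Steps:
W(r) = 2 - r/45 + (2 + 3*r)*(4 + r)/99 (W(r) = 2 - (((3*r + 2)*(4 + r))/(-11) + r/5)/9 = 2 - (((2 + 3*r)*(4 + r))*(-1/11) + r*(1/5))/9 = 2 - (-(2 + 3*r)*(4 + r)/11 + r/5)/9 = 2 - (r/5 - (2 + 3*r)*(4 + r)/11)/9 = 2 + (-r/45 + (2 + 3*r)*(4 + r)/99) = 2 - r/45 + (2 + 3*r)*(4 + r)/99)
48*(W(-1) - 304) = 48*((206/99 + (1/33)*(-1)**2 + (59/495)*(-1)) - 304) = 48*((206/99 + (1/33)*1 - 59/495) - 304) = 48*((206/99 + 1/33 - 59/495) - 304) = 48*(986/495 - 304) = 48*(-149494/495) = -2391904/165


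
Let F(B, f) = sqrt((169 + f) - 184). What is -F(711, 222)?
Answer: -3*sqrt(23) ≈ -14.387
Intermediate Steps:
F(B, f) = sqrt(-15 + f)
-F(711, 222) = -sqrt(-15 + 222) = -sqrt(207) = -3*sqrt(23)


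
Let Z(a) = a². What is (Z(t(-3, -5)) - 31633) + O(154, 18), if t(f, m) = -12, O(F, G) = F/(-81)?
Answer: -2550763/81 ≈ -31491.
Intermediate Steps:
O(F, G) = -F/81 (O(F, G) = F*(-1/81) = -F/81)
(Z(t(-3, -5)) - 31633) + O(154, 18) = ((-12)² - 31633) - 1/81*154 = (144 - 31633) - 154/81 = -31489 - 154/81 = -2550763/81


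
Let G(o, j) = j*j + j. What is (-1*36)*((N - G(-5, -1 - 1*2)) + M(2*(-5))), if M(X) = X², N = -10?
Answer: -3024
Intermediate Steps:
G(o, j) = j + j² (G(o, j) = j² + j = j + j²)
(-1*36)*((N - G(-5, -1 - 1*2)) + M(2*(-5))) = (-1*36)*((-10 - (-1 - 1*2)*(1 + (-1 - 1*2))) + (2*(-5))²) = -36*((-10 - (-1 - 2)*(1 + (-1 - 2))) + (-10)²) = -36*((-10 - (-3)*(1 - 3)) + 100) = -36*((-10 - (-3)*(-2)) + 100) = -36*((-10 - 1*6) + 100) = -36*((-10 - 6) + 100) = -36*(-16 + 100) = -36*84 = -3024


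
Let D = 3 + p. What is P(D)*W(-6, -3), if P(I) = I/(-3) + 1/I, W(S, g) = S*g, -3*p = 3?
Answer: -3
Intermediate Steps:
p = -1 (p = -⅓*3 = -1)
D = 2 (D = 3 - 1 = 2)
P(I) = 1/I - I/3 (P(I) = I*(-⅓) + 1/I = -I/3 + 1/I = 1/I - I/3)
P(D)*W(-6, -3) = (1/2 - ⅓*2)*(-6*(-3)) = (½ - ⅔)*18 = -⅙*18 = -3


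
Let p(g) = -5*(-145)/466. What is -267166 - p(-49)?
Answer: -124500081/466 ≈ -2.6717e+5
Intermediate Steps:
p(g) = 725/466 (p(g) = 725*(1/466) = 725/466)
-267166 - p(-49) = -267166 - 1*725/466 = -267166 - 725/466 = -124500081/466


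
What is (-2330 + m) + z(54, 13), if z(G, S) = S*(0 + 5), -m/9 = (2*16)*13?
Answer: -6009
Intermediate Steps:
m = -3744 (m = -9*2*16*13 = -288*13 = -9*416 = -3744)
z(G, S) = 5*S (z(G, S) = S*5 = 5*S)
(-2330 + m) + z(54, 13) = (-2330 - 3744) + 5*13 = -6074 + 65 = -6009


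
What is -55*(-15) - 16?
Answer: 809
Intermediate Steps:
-55*(-15) - 16 = -11*(-75) - 16 = 825 - 16 = 809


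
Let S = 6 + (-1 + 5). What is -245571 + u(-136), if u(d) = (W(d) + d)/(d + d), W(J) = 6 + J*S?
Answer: -33396911/136 ≈ -2.4557e+5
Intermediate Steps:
S = 10 (S = 6 + 4 = 10)
W(J) = 6 + 10*J (W(J) = 6 + J*10 = 6 + 10*J)
u(d) = (6 + 11*d)/(2*d) (u(d) = ((6 + 10*d) + d)/(d + d) = (6 + 11*d)/((2*d)) = (6 + 11*d)*(1/(2*d)) = (6 + 11*d)/(2*d))
-245571 + u(-136) = -245571 + (11/2 + 3/(-136)) = -245571 + (11/2 + 3*(-1/136)) = -245571 + (11/2 - 3/136) = -245571 + 745/136 = -33396911/136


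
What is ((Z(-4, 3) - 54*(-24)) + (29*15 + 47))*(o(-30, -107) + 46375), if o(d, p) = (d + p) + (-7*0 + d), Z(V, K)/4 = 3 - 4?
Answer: 81972992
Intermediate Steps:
Z(V, K) = -4 (Z(V, K) = 4*(3 - 4) = 4*(-1) = -4)
o(d, p) = p + 2*d (o(d, p) = (d + p) + (0 + d) = (d + p) + d = p + 2*d)
((Z(-4, 3) - 54*(-24)) + (29*15 + 47))*(o(-30, -107) + 46375) = ((-4 - 54*(-24)) + (29*15 + 47))*((-107 + 2*(-30)) + 46375) = ((-4 + 1296) + (435 + 47))*((-107 - 60) + 46375) = (1292 + 482)*(-167 + 46375) = 1774*46208 = 81972992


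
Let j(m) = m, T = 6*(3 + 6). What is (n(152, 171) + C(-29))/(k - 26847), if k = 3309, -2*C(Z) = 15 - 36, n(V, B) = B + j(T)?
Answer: -157/15692 ≈ -0.010005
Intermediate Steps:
T = 54 (T = 6*9 = 54)
n(V, B) = 54 + B (n(V, B) = B + 54 = 54 + B)
C(Z) = 21/2 (C(Z) = -(15 - 36)/2 = -½*(-21) = 21/2)
(n(152, 171) + C(-29))/(k - 26847) = ((54 + 171) + 21/2)/(3309 - 26847) = (225 + 21/2)/(-23538) = (471/2)*(-1/23538) = -157/15692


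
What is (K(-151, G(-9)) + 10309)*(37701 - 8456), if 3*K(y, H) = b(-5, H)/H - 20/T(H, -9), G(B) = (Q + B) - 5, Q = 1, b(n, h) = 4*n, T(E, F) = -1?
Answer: 11766170095/39 ≈ 3.0170e+8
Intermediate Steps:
G(B) = -4 + B (G(B) = (1 + B) - 5 = -4 + B)
K(y, H) = 20/3 - 20/(3*H) (K(y, H) = ((4*(-5))/H - 20/(-1))/3 = (-20/H - 20*(-1))/3 = (-20/H + 20)/3 = (20 - 20/H)/3 = 20/3 - 20/(3*H))
(K(-151, G(-9)) + 10309)*(37701 - 8456) = (20*(-1 + (-4 - 9))/(3*(-4 - 9)) + 10309)*(37701 - 8456) = ((20/3)*(-1 - 13)/(-13) + 10309)*29245 = ((20/3)*(-1/13)*(-14) + 10309)*29245 = (280/39 + 10309)*29245 = (402331/39)*29245 = 11766170095/39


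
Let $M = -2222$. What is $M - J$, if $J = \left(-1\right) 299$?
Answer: $-1923$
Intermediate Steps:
$J = -299$
$M - J = -2222 - -299 = -2222 + 299 = -1923$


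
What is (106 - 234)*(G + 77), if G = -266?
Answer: 24192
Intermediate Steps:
(106 - 234)*(G + 77) = (106 - 234)*(-266 + 77) = -128*(-189) = 24192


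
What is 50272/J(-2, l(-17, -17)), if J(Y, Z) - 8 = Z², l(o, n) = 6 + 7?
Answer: 50272/177 ≈ 284.02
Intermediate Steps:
l(o, n) = 13
J(Y, Z) = 8 + Z²
50272/J(-2, l(-17, -17)) = 50272/(8 + 13²) = 50272/(8 + 169) = 50272/177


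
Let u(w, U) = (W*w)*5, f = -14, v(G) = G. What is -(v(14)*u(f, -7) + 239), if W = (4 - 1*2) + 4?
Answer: 5641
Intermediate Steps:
W = 6 (W = (4 - 2) + 4 = 2 + 4 = 6)
u(w, U) = 30*w (u(w, U) = (6*w)*5 = 30*w)
-(v(14)*u(f, -7) + 239) = -(14*(30*(-14)) + 239) = -(14*(-420) + 239) = -(-5880 + 239) = -1*(-5641) = 5641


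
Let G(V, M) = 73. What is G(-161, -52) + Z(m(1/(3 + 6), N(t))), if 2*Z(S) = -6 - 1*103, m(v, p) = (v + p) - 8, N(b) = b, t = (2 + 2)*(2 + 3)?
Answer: 37/2 ≈ 18.500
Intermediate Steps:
t = 20 (t = 4*5 = 20)
m(v, p) = -8 + p + v (m(v, p) = (p + v) - 8 = -8 + p + v)
Z(S) = -109/2 (Z(S) = (-6 - 1*103)/2 = (-6 - 103)/2 = (½)*(-109) = -109/2)
G(-161, -52) + Z(m(1/(3 + 6), N(t))) = 73 - 109/2 = 37/2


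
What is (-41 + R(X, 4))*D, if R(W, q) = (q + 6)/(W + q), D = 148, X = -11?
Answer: -43956/7 ≈ -6279.4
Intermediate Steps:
R(W, q) = (6 + q)/(W + q)
(-41 + R(X, 4))*D = (-41 + (6 + 4)/(-11 + 4))*148 = (-41 + 10/(-7))*148 = (-41 - ⅐*10)*148 = (-41 - 10/7)*148 = -297/7*148 = -43956/7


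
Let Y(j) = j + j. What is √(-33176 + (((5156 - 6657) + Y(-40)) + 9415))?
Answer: I*√25342 ≈ 159.19*I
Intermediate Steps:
Y(j) = 2*j
√(-33176 + (((5156 - 6657) + Y(-40)) + 9415)) = √(-33176 + (((5156 - 6657) + 2*(-40)) + 9415)) = √(-33176 + ((-1501 - 80) + 9415)) = √(-33176 + (-1581 + 9415)) = √(-33176 + 7834) = √(-25342) = I*√25342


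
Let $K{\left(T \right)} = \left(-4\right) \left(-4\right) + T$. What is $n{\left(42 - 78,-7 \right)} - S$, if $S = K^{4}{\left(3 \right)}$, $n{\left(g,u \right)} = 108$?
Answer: $-130213$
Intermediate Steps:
$K{\left(T \right)} = 16 + T$
$S = 130321$ ($S = \left(16 + 3\right)^{4} = 19^{4} = 130321$)
$n{\left(42 - 78,-7 \right)} - S = 108 - 130321 = -130213$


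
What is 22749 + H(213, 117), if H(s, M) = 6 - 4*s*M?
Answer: -76929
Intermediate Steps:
H(s, M) = 6 - 4*M*s
22749 + H(213, 117) = 22749 + (6 - 4*117*213) = 22749 + (6 - 99684) = 22749 - 99678 = -76929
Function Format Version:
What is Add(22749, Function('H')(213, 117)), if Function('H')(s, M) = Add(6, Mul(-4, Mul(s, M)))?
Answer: -76929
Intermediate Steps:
Function('H')(s, M) = Add(6, Mul(-4, M, s)) (Function('H')(s, M) = Add(6, Mul(-4, Mul(M, s))) = Add(6, Mul(-4, M, s)))
Add(22749, Function('H')(213, 117)) = Add(22749, Add(6, Mul(-4, 117, 213))) = Add(22749, Add(6, -99684)) = Add(22749, -99678) = -76929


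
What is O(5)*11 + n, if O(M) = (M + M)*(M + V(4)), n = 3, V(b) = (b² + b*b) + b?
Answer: 4513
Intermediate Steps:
V(b) = b + 2*b² (V(b) = (b² + b²) + b = 2*b² + b = b + 2*b²)
O(M) = 2*M*(36 + M) (O(M) = (M + M)*(M + 4*(1 + 2*4)) = (2*M)*(M + 4*(1 + 8)) = (2*M)*(M + 4*9) = (2*M)*(M + 36) = (2*M)*(36 + M) = 2*M*(36 + M))
O(5)*11 + n = (2*5*(36 + 5))*11 + 3 = (2*5*41)*11 + 3 = 410*11 + 3 = 4510 + 3 = 4513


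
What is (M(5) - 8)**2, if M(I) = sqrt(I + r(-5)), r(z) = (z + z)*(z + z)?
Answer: (8 - sqrt(105))**2 ≈ 5.0488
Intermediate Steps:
r(z) = 4*z**2 (r(z) = (2*z)*(2*z) = 4*z**2)
M(I) = sqrt(100 + I) (M(I) = sqrt(I + 4*(-5)**2) = sqrt(I + 4*25) = sqrt(I + 100) = sqrt(100 + I))
(M(5) - 8)**2 = (sqrt(100 + 5) - 8)**2 = (sqrt(105) - 8)**2 = (-8 + sqrt(105))**2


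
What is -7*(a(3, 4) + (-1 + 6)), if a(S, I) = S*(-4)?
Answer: 49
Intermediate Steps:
a(S, I) = -4*S
-7*(a(3, 4) + (-1 + 6)) = -7*(-4*3 + (-1 + 6)) = -7*(-12 + 5) = -7*(-7) = 49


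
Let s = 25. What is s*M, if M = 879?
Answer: 21975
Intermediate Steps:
s*M = 25*879 = 21975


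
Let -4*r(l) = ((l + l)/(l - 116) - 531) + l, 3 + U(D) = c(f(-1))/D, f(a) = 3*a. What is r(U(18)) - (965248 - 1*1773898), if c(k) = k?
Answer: 13878725347/17160 ≈ 8.0878e+5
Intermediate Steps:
U(D) = -3 - 3/D (U(D) = -3 + (3*(-1))/D = -3 - 3/D)
r(l) = 531/4 - l/4 - l/(2*(-116 + l)) (r(l) = -(((l + l)/(l - 116) - 531) + l)/4 = -(((2*l)/(-116 + l) - 531) + l)/4 = -((2*l/(-116 + l) - 531) + l)/4 = -((-531 + 2*l/(-116 + l)) + l)/4 = -(-531 + l + 2*l/(-116 + l))/4 = 531/4 - l/4 - l/(2*(-116 + l)))
r(U(18)) - (965248 - 1*1773898) = (-61596 - (-3 - 3/18)² + 645*(-3 - 3/18))/(4*(-116 + (-3 - 3/18))) - (965248 - 1*1773898) = (-61596 - (-3 - 3*1/18)² + 645*(-3 - 3*1/18))/(4*(-116 + (-3 - 3*1/18))) - (965248 - 1773898) = (-61596 - (-3 - ⅙)² + 645*(-3 - ⅙))/(4*(-116 + (-3 - ⅙))) - 1*(-808650) = (-61596 - (-19/6)² + 645*(-19/6))/(4*(-116 - 19/6)) + 808650 = (-61596 - 1*361/36 - 4085/2)/(4*(-715/6)) + 808650 = (¼)*(-6/715)*(-61596 - 361/36 - 4085/2) + 808650 = (¼)*(-6/715)*(-2291347/36) + 808650 = 2291347/17160 + 808650 = 13878725347/17160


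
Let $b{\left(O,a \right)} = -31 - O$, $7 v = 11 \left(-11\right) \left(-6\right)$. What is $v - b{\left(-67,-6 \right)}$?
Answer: $\frac{474}{7} \approx 67.714$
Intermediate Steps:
$v = \frac{726}{7}$ ($v = \frac{11 \left(-11\right) \left(-6\right)}{7} = \frac{\left(-121\right) \left(-6\right)}{7} = \frac{1}{7} \cdot 726 = \frac{726}{7} \approx 103.71$)
$v - b{\left(-67,-6 \right)} = \frac{726}{7} - \left(-31 - -67\right) = \frac{726}{7} - \left(-31 + 67\right) = \frac{726}{7} - 36 = \frac{474}{7}$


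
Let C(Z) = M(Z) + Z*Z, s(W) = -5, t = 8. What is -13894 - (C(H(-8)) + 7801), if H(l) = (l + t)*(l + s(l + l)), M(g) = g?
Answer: -21695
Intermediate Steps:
H(l) = (-5 + l)*(8 + l) (H(l) = (l + 8)*(l - 5) = (8 + l)*(-5 + l) = (-5 + l)*(8 + l))
C(Z) = Z + Z**2 (C(Z) = Z + Z*Z = Z + Z**2)
-13894 - (C(H(-8)) + 7801) = -13894 - ((-40 + (-8)**2 + 3*(-8))*(1 + (-40 + (-8)**2 + 3*(-8))) + 7801) = -13894 - ((-40 + 64 - 24)*(1 + (-40 + 64 - 24)) + 7801) = -13894 - (0*(1 + 0) + 7801) = -13894 - (0*1 + 7801) = -13894 - (0 + 7801) = -13894 - 1*7801 = -13894 - 7801 = -21695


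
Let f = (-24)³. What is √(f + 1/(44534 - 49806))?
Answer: I*√96056010022/2636 ≈ 117.58*I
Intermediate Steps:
f = -13824
√(f + 1/(44534 - 49806)) = √(-13824 + 1/(44534 - 49806)) = √(-13824 + 1/(-5272)) = √(-13824 - 1/5272) = √(-72880129/5272) = I*√96056010022/2636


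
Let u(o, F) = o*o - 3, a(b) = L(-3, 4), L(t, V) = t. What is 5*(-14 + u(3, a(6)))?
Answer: -40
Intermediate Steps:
a(b) = -3
u(o, F) = -3 + o² (u(o, F) = o² - 3 = -3 + o²)
5*(-14 + u(3, a(6))) = 5*(-14 + (-3 + 3²)) = 5*(-14 + (-3 + 9)) = 5*(-14 + 6) = 5*(-8) = -40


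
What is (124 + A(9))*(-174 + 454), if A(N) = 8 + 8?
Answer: 39200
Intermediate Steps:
A(N) = 16
(124 + A(9))*(-174 + 454) = (124 + 16)*(-174 + 454) = 140*280 = 39200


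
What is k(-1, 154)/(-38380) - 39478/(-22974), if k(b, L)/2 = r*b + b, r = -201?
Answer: 37649401/22043553 ≈ 1.7080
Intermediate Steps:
k(b, L) = -400*b (k(b, L) = 2*(-201*b + b) = 2*(-200*b) = -400*b)
k(-1, 154)/(-38380) - 39478/(-22974) = -400*(-1)/(-38380) - 39478/(-22974) = 400*(-1/38380) - 39478*(-1/22974) = -20/1919 + 19739/11487 = 37649401/22043553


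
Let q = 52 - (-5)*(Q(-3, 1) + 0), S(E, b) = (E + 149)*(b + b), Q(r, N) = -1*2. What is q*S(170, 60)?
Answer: 1607760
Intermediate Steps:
Q(r, N) = -2
S(E, b) = 2*b*(149 + E) (S(E, b) = (149 + E)*(2*b) = 2*b*(149 + E))
q = 42 (q = 52 - (-5)*(-2 + 0) = 52 - (-5)*(-2) = 52 - 1*10 = 52 - 10 = 42)
q*S(170, 60) = 42*(2*60*(149 + 170)) = 42*(2*60*319) = 42*38280 = 1607760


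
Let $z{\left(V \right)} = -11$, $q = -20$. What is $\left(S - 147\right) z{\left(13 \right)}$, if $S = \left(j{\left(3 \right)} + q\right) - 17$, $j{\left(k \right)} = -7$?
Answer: $2101$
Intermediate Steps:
$S = -44$ ($S = \left(-7 - 20\right) - 17 = -27 - 17 = -44$)
$\left(S - 147\right) z{\left(13 \right)} = \left(-44 - 147\right) \left(-11\right) = \left(-191\right) \left(-11\right) = 2101$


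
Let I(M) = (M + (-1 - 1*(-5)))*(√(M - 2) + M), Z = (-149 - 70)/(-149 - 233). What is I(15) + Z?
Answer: 109089/382 + 19*√13 ≈ 354.08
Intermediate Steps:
Z = 219/382 (Z = -219/(-382) = -219*(-1/382) = 219/382 ≈ 0.57330)
I(M) = (4 + M)*(M + √(-2 + M)) (I(M) = (M + (-1 + 5))*(√(-2 + M) + M) = (M + 4)*(M + √(-2 + M)) = (4 + M)*(M + √(-2 + M)))
I(15) + Z = (15² + 4*15 + 4*√(-2 + 15) + 15*√(-2 + 15)) + 219/382 = (225 + 60 + 4*√13 + 15*√13) + 219/382 = (285 + 19*√13) + 219/382 = 109089/382 + 19*√13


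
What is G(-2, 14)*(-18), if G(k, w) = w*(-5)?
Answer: 1260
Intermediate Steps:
G(k, w) = -5*w
G(-2, 14)*(-18) = -5*14*(-18) = -70*(-18) = 1260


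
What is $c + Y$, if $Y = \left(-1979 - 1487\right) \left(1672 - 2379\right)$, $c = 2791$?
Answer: $2453253$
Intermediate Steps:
$Y = 2450462$ ($Y = \left(-3466\right) \left(-707\right) = 2450462$)
$c + Y = 2791 + 2450462 = 2453253$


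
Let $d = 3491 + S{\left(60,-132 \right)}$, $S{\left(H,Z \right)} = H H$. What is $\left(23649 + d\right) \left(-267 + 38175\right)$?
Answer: $1165291920$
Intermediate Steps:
$S{\left(H,Z \right)} = H^{2}$
$d = 7091$ ($d = 3491 + 60^{2} = 3491 + 3600 = 7091$)
$\left(23649 + d\right) \left(-267 + 38175\right) = \left(23649 + 7091\right) \left(-267 + 38175\right) = 30740 \cdot 37908 = 1165291920$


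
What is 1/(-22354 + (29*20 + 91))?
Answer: -1/21683 ≈ -4.6119e-5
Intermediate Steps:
1/(-22354 + (29*20 + 91)) = 1/(-22354 + (580 + 91)) = 1/(-22354 + 671) = 1/(-21683) = -1/21683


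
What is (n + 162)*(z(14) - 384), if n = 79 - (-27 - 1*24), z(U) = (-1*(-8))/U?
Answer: -783728/7 ≈ -1.1196e+5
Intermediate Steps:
z(U) = 8/U
n = 130 (n = 79 - (-27 - 24) = 79 - 1*(-51) = 79 + 51 = 130)
(n + 162)*(z(14) - 384) = (130 + 162)*(8/14 - 384) = 292*(8*(1/14) - 384) = 292*(4/7 - 384) = 292*(-2684/7) = -783728/7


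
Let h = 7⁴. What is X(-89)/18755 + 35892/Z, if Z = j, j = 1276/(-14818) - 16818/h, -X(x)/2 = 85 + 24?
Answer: -598738912253267/118284409100 ≈ -5061.9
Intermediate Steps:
h = 2401
X(x) = -218 (X(x) = -2*(85 + 24) = -2*109 = -218)
j = -126136400/17789009 (j = 1276/(-14818) - 16818/2401 = 1276*(-1/14818) - 16818*1/2401 = -638/7409 - 16818/2401 = -126136400/17789009 ≈ -7.0907)
Z = -126136400/17789009 ≈ -7.0907
X(-89)/18755 + 35892/Z = -218/18755 + 35892/(-126136400/17789009) = -218*1/18755 + 35892*(-17789009/126136400) = -218/18755 - 159620777757/31534100 = -598738912253267/118284409100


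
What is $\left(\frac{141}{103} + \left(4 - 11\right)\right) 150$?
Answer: $- \frac{87000}{103} \approx -844.66$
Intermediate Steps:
$\left(\frac{141}{103} + \left(4 - 11\right)\right) 150 = \left(141 \cdot \frac{1}{103} - 7\right) 150 = \left(\frac{141}{103} - 7\right) 150 = \left(- \frac{580}{103}\right) 150 = - \frac{87000}{103}$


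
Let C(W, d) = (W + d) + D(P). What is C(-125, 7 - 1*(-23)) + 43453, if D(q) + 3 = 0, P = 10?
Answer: 43355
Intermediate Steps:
D(q) = -3 (D(q) = -3 + 0 = -3)
C(W, d) = -3 + W + d (C(W, d) = (W + d) - 3 = -3 + W + d)
C(-125, 7 - 1*(-23)) + 43453 = (-3 - 125 + (7 - 1*(-23))) + 43453 = (-3 - 125 + (7 + 23)) + 43453 = (-3 - 125 + 30) + 43453 = -98 + 43453 = 43355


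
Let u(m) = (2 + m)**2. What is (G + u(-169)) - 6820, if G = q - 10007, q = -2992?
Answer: 8070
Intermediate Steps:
G = -12999 (G = -2992 - 10007 = -12999)
(G + u(-169)) - 6820 = (-12999 + (2 - 169)**2) - 6820 = (-12999 + (-167)**2) - 6820 = (-12999 + 27889) - 6820 = 14890 - 6820 = 8070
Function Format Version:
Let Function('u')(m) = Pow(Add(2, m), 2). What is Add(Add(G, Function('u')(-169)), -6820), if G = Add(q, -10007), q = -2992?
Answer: 8070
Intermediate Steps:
G = -12999 (G = Add(-2992, -10007) = -12999)
Add(Add(G, Function('u')(-169)), -6820) = Add(Add(-12999, Pow(Add(2, -169), 2)), -6820) = Add(Add(-12999, Pow(-167, 2)), -6820) = Add(Add(-12999, 27889), -6820) = Add(14890, -6820) = 8070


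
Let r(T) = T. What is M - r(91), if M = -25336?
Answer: -25427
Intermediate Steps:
M - r(91) = -25336 - 1*91 = -25336 - 91 = -25427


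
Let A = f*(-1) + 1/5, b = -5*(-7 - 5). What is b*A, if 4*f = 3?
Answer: -33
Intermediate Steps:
f = ¾ (f = (¼)*3 = ¾ ≈ 0.75000)
b = 60 (b = -5*(-12) = 60)
A = -11/20 (A = (¾)*(-1) + 1/5 = -¾ + ⅕ = -11/20 ≈ -0.55000)
b*A = 60*(-11/20) = -33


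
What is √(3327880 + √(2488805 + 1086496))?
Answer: √(3327880 + √3575301) ≈ 1824.8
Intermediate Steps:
√(3327880 + √(2488805 + 1086496)) = √(3327880 + √3575301)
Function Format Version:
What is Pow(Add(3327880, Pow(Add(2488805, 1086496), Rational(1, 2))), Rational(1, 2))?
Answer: Pow(Add(3327880, Pow(3575301, Rational(1, 2))), Rational(1, 2)) ≈ 1824.8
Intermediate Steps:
Pow(Add(3327880, Pow(Add(2488805, 1086496), Rational(1, 2))), Rational(1, 2)) = Pow(Add(3327880, Pow(3575301, Rational(1, 2))), Rational(1, 2))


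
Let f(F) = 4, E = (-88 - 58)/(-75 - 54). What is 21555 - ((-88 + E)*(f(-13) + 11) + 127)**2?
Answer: -2517368566/1849 ≈ -1.3615e+6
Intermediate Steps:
E = 146/129 (E = -146/(-129) = -146*(-1/129) = 146/129 ≈ 1.1318)
21555 - ((-88 + E)*(f(-13) + 11) + 127)**2 = 21555 - ((-88 + 146/129)*(4 + 11) + 127)**2 = 21555 - (-11206/129*15 + 127)**2 = 21555 - (-56030/43 + 127)**2 = 21555 - (-50569/43)**2 = 21555 - 1*2557223761/1849 = 21555 - 2557223761/1849 = -2517368566/1849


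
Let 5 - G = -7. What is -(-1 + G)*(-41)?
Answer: 451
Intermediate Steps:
G = 12 (G = 5 - 1*(-7) = 5 + 7 = 12)
-(-1 + G)*(-41) = -(-1 + 12)*(-41) = -1*11*(-41) = -11*(-41) = 451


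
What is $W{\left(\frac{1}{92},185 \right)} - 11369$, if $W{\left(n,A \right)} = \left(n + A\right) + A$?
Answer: $- \frac{1011907}{92} \approx -10999.0$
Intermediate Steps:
$W{\left(n,A \right)} = n + 2 A$ ($W{\left(n,A \right)} = \left(A + n\right) + A = n + 2 A$)
$W{\left(\frac{1}{92},185 \right)} - 11369 = \left(\frac{1}{92} + 2 \cdot 185\right) - 11369 = \left(\frac{1}{92} + 370\right) - 11369 = \frac{34041}{92} - 11369 = - \frac{1011907}{92}$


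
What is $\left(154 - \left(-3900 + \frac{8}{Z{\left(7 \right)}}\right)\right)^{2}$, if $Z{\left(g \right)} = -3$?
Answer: $\frac{148108900}{9} \approx 1.6457 \cdot 10^{7}$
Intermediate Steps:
$\left(154 - \left(-3900 + \frac{8}{Z{\left(7 \right)}}\right)\right)^{2} = \left(154 - \left(-3900 - \frac{8}{3}\right)\right)^{2} = \left(154 - \left(- \frac{8}{3} + \frac{30}{\frac{1}{-130}}\right)\right)^{2} = \left(154 - \left(- \frac{8}{3} + \frac{30}{- \frac{1}{130}}\right)\right)^{2} = \left(154 + \left(\left(-30\right) \left(-130\right) + \frac{8}{3}\right)\right)^{2} = \left(154 + \left(3900 + \frac{8}{3}\right)\right)^{2} = \left(154 + \frac{11708}{3}\right)^{2} = \left(\frac{12170}{3}\right)^{2} = \frac{148108900}{9}$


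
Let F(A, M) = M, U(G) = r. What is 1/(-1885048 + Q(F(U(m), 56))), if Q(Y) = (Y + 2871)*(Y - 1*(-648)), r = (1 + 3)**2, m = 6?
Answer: 1/175560 ≈ 5.6961e-6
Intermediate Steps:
r = 16 (r = 4**2 = 16)
U(G) = 16
Q(Y) = (648 + Y)*(2871 + Y) (Q(Y) = (2871 + Y)*(Y + 648) = (2871 + Y)*(648 + Y) = (648 + Y)*(2871 + Y))
1/(-1885048 + Q(F(U(m), 56))) = 1/(-1885048 + (1860408 + 56**2 + 3519*56)) = 1/(-1885048 + (1860408 + 3136 + 197064)) = 1/(-1885048 + 2060608) = 1/175560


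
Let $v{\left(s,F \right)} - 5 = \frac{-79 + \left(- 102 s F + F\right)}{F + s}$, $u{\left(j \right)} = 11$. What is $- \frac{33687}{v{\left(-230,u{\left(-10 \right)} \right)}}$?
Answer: $\frac{7377453}{256897} \approx 28.718$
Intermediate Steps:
$v{\left(s,F \right)} = 5 + \frac{-79 + F - 102 F s}{F + s}$ ($v{\left(s,F \right)} = 5 + \frac{-79 + \left(- 102 s F + F\right)}{F + s} = 5 + \frac{-79 - \left(- F + 102 F s\right)}{F + s} = 5 + \frac{-79 + F - 102 F s}{F + s}$)
$- \frac{33687}{v{\left(-230,u{\left(-10 \right)} \right)}} = - \frac{33687}{\frac{1}{11 - 230} \left(-79 + 5 \left(-230\right) + 6 \cdot 11 - 1122 \left(-230\right)\right)} = - \frac{33687}{\frac{1}{-219} \left(-79 - 1150 + 66 + 258060\right)} = - \frac{33687}{\left(- \frac{1}{219}\right) 256897} = - \frac{33687}{- \frac{256897}{219}} = \left(-33687\right) \left(- \frac{219}{256897}\right) = \frac{7377453}{256897}$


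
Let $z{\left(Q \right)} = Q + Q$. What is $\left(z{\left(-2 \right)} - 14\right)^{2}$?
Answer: $324$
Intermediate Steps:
$z{\left(Q \right)} = 2 Q$
$\left(z{\left(-2 \right)} - 14\right)^{2} = \left(2 \left(-2\right) - 14\right)^{2} = \left(-4 - 14\right)^{2} = \left(-18\right)^{2} = 324$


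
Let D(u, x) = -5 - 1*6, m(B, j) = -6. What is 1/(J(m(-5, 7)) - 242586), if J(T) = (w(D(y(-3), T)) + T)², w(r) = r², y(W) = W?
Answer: -1/229361 ≈ -4.3599e-6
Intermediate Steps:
D(u, x) = -11 (D(u, x) = -5 - 6 = -11)
J(T) = (121 + T)² (J(T) = ((-11)² + T)² = (121 + T)²)
1/(J(m(-5, 7)) - 242586) = 1/((121 - 6)² - 242586) = 1/(115² - 242586) = 1/(13225 - 242586) = 1/(-229361) = -1/229361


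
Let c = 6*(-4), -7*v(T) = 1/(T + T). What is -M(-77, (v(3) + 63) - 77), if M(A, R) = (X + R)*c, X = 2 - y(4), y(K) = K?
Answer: -2692/7 ≈ -384.57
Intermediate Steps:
v(T) = -1/(14*T) (v(T) = -1/(7*(T + T)) = -1/(2*T)/7 = -1/(14*T))
X = -2 (X = 2 - 1*4 = 2 - 4 = -2)
c = -24
M(A, R) = 48 - 24*R (M(A, R) = (-2 + R)*(-24) = 48 - 24*R)
-M(-77, (v(3) + 63) - 77) = -(48 - 24*((-1/14/3 + 63) - 77)) = -(48 - 24*((-1/14*⅓ + 63) - 77)) = -(48 - 24*((-1/42 + 63) - 77)) = -(48 - 24*(2645/42 - 77)) = -(48 - 24*(-589/42)) = -(48 + 2356/7) = -1*2692/7 = -2692/7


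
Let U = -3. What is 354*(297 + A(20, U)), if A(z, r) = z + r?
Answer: 111156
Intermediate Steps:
A(z, r) = r + z
354*(297 + A(20, U)) = 354*(297 + (-3 + 20)) = 354*(297 + 17) = 354*314 = 111156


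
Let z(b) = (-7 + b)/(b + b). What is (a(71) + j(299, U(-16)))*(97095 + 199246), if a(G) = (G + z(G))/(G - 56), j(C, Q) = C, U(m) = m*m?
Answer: 31956228076/355 ≈ 9.0018e+7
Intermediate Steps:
U(m) = m²
z(b) = (-7 + b)/(2*b) (z(b) = (-7 + b)/((2*b)) = (-7 + b)*(1/(2*b)) = (-7 + b)/(2*b))
a(G) = (G + (-7 + G)/(2*G))/(-56 + G) (a(G) = (G + (-7 + G)/(2*G))/(G - 56) = (G + (-7 + G)/(2*G))/(-56 + G))
(a(71) + j(299, U(-16)))*(97095 + 199246) = ((½)*(-7 + 71 + 2*71²)/(71*(-56 + 71)) + 299)*(97095 + 199246) = ((½)*(1/71)*(-7 + 71 + 2*5041)/15 + 299)*296341 = ((½)*(1/71)*(1/15)*(-7 + 71 + 10082) + 299)*296341 = ((½)*(1/71)*(1/15)*10146 + 299)*296341 = (1691/355 + 299)*296341 = (107836/355)*296341 = 31956228076/355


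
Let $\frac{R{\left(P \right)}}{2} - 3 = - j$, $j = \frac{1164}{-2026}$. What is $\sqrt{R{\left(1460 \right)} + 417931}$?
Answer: $\frac{\sqrt{428875172485}}{1013} \approx 646.48$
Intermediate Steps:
$j = - \frac{582}{1013}$ ($j = 1164 \left(- \frac{1}{2026}\right) = - \frac{582}{1013} \approx -0.57453$)
$R{\left(P \right)} = \frac{7242}{1013}$ ($R{\left(P \right)} = 6 + 2 \left(\left(-1\right) \left(- \frac{582}{1013}\right)\right) = 6 + 2 \cdot \frac{582}{1013} = 6 + \frac{1164}{1013} = \frac{7242}{1013}$)
$\sqrt{R{\left(1460 \right)} + 417931} = \sqrt{\frac{7242}{1013} + 417931} = \sqrt{\frac{423371345}{1013}} = \frac{\sqrt{428875172485}}{1013}$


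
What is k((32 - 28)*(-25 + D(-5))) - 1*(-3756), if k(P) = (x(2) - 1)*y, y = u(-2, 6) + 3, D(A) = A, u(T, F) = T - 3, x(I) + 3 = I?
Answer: 3760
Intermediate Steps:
x(I) = -3 + I
u(T, F) = -3 + T
y = -2 (y = (-3 - 2) + 3 = -5 + 3 = -2)
k(P) = 4 (k(P) = ((-3 + 2) - 1)*(-2) = (-1 - 1)*(-2) = -2*(-2) = 4)
k((32 - 28)*(-25 + D(-5))) - 1*(-3756) = 4 - 1*(-3756) = 4 + 3756 = 3760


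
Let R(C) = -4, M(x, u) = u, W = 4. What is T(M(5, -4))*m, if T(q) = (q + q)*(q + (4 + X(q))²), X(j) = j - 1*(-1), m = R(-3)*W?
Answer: -384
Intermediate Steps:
m = -16 (m = -4*4 = -16)
X(j) = 1 + j (X(j) = j + 1 = 1 + j)
T(q) = 2*q*(q + (5 + q)²) (T(q) = (q + q)*(q + (4 + (1 + q))²) = (2*q)*(q + (5 + q)²) = 2*q*(q + (5 + q)²))
T(M(5, -4))*m = (2*(-4)*(-4 + (5 - 4)²))*(-16) = (2*(-4)*(-4 + 1²))*(-16) = (2*(-4)*(-4 + 1))*(-16) = (2*(-4)*(-3))*(-16) = 24*(-16) = -384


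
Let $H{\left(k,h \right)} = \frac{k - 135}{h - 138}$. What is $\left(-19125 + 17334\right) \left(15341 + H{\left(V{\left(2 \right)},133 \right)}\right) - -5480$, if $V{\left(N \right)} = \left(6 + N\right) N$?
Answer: $- \frac{137564384}{5} \approx -2.7513 \cdot 10^{7}$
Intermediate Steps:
$V{\left(N \right)} = N \left(6 + N\right)$
$H{\left(k,h \right)} = \frac{-135 + k}{-138 + h}$
$\left(-19125 + 17334\right) \left(15341 + H{\left(V{\left(2 \right)},133 \right)}\right) - -5480 = \left(-19125 + 17334\right) \left(15341 + \frac{-135 + 2 \left(6 + 2\right)}{-138 + 133}\right) - -5480 = - 1791 \left(15341 + \frac{-135 + 2 \cdot 8}{-5}\right) + 5480 = - 1791 \left(15341 - \frac{-135 + 16}{5}\right) + 5480 = - 1791 \left(15341 - - \frac{119}{5}\right) + 5480 = - 1791 \left(15341 + \frac{119}{5}\right) + 5480 = \left(-1791\right) \frac{76824}{5} + 5480 = - \frac{137591784}{5} + 5480 = - \frac{137564384}{5}$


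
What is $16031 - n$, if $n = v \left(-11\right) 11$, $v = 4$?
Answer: $16515$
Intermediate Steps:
$n = -484$ ($n = 4 \left(-11\right) 11 = \left(-44\right) 11 = -484$)
$16031 - n = 16031 - -484 = 16031 + 484 = 16515$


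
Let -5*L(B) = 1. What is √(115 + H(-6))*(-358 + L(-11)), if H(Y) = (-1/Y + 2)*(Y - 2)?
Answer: -597*√879/5 ≈ -3540.0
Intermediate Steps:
L(B) = -⅕ (L(B) = -⅕*1 = -⅕)
H(Y) = (-2 + Y)*(2 - 1/Y) (H(Y) = (2 - 1/Y)*(-2 + Y) = (-2 + Y)*(2 - 1/Y))
√(115 + H(-6))*(-358 + L(-11)) = √(115 + (-5 + 2*(-6) + 2/(-6)))*(-358 - ⅕) = √(115 + (-5 - 12 + 2*(-⅙)))*(-1791/5) = √(115 + (-5 - 12 - ⅓))*(-1791/5) = √(115 - 52/3)*(-1791/5) = √(293/3)*(-1791/5) = (√879/3)*(-1791/5) = -597*√879/5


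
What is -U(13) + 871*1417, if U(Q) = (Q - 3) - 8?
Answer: 1234205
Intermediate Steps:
U(Q) = -11 + Q (U(Q) = (-3 + Q) - 8 = -11 + Q)
-U(13) + 871*1417 = -(-11 + 13) + 871*1417 = -1*2 + 1234207 = -2 + 1234207 = 1234205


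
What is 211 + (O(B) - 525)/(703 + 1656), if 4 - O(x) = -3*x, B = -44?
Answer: 497096/2359 ≈ 210.72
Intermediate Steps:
O(x) = 4 + 3*x (O(x) = 4 - (-3)*x = 4 + 3*x)
211 + (O(B) - 525)/(703 + 1656) = 211 + ((4 + 3*(-44)) - 525)/(703 + 1656) = 211 + ((4 - 132) - 525)/2359 = 211 + (-128 - 525)*(1/2359) = 211 - 653*1/2359 = 211 - 653/2359 = 497096/2359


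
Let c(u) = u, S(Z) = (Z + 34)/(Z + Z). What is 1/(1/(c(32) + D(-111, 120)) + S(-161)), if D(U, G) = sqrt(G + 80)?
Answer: 9253636/4002799 + 259210*sqrt(2)/4002799 ≈ 2.4034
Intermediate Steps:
S(Z) = (34 + Z)/(2*Z) (S(Z) = (34 + Z)/((2*Z)) = (34 + Z)*(1/(2*Z)) = (34 + Z)/(2*Z))
D(U, G) = sqrt(80 + G)
1/(1/(c(32) + D(-111, 120)) + S(-161)) = 1/(1/(32 + sqrt(80 + 120)) + (1/2)*(34 - 161)/(-161)) = 1/(1/(32 + sqrt(200)) + (1/2)*(-1/161)*(-127)) = 1/(1/(32 + 10*sqrt(2)) + 127/322) = 1/(127/322 + 1/(32 + 10*sqrt(2)))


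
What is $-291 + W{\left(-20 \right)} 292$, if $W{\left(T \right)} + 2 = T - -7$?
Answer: $-4671$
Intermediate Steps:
$W{\left(T \right)} = 5 + T$ ($W{\left(T \right)} = -2 + \left(T - -7\right) = -2 + \left(T + 7\right) = -2 + \left(7 + T\right) = 5 + T$)
$-291 + W{\left(-20 \right)} 292 = -291 + \left(5 - 20\right) 292 = -291 - 4380 = -4671$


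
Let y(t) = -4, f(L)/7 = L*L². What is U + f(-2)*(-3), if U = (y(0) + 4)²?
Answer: 168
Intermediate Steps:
f(L) = 7*L³ (f(L) = 7*(L*L²) = 7*L³)
U = 0 (U = (-4 + 4)² = 0² = 0)
U + f(-2)*(-3) = 0 + (7*(-2)³)*(-3) = 0 + (7*(-8))*(-3) = 0 - 56*(-3) = 0 + 168 = 168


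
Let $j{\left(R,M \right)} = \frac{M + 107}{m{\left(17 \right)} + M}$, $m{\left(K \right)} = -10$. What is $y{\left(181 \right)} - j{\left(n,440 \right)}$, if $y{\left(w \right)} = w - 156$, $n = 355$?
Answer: $\frac{10203}{430} \approx 23.728$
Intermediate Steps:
$y{\left(w \right)} = -156 + w$
$j{\left(R,M \right)} = \frac{107 + M}{-10 + M}$ ($j{\left(R,M \right)} = \frac{M + 107}{-10 + M} = \frac{107 + M}{-10 + M}$)
$y{\left(181 \right)} - j{\left(n,440 \right)} = \left(-156 + 181\right) - \frac{107 + 440}{-10 + 440} = 25 - \frac{1}{430} \cdot 547 = 25 - \frac{547}{430} = \frac{10203}{430}$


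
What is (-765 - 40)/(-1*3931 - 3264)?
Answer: 161/1439 ≈ 0.11188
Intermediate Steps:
(-765 - 40)/(-1*3931 - 3264) = -805/(-3931 - 3264) = -805/(-7195) = -805*(-1/7195) = 161/1439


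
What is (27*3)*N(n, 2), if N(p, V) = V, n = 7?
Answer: 162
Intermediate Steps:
(27*3)*N(n, 2) = (27*3)*2 = 81*2 = 162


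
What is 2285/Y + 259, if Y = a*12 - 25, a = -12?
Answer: 41486/169 ≈ 245.48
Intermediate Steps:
Y = -169 (Y = -12*12 - 25 = -144 - 25 = -169)
2285/Y + 259 = 2285/(-169) + 259 = 2285*(-1/169) + 259 = -2285/169 + 259 = 41486/169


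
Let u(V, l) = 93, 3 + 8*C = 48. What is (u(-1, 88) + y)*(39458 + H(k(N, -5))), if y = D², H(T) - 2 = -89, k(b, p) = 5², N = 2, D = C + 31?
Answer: 3614297171/64 ≈ 5.6473e+7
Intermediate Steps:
C = 45/8 (C = -3/8 + (⅛)*48 = -3/8 + 6 = 45/8 ≈ 5.6250)
D = 293/8 (D = 45/8 + 31 = 293/8 ≈ 36.625)
k(b, p) = 25
H(T) = -87 (H(T) = 2 - 89 = -87)
y = 85849/64 (y = (293/8)² = 85849/64 ≈ 1341.4)
(u(-1, 88) + y)*(39458 + H(k(N, -5))) = (93 + 85849/64)*(39458 - 87) = (91801/64)*39371 = 3614297171/64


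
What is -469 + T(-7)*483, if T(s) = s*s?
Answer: 23198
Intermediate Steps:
T(s) = s²
-469 + T(-7)*483 = -469 + (-7)²*483 = -469 + 49*483 = -469 + 23667 = 23198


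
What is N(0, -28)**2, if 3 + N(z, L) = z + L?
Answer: 961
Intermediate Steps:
N(z, L) = -3 + L + z (N(z, L) = -3 + (z + L) = -3 + (L + z) = -3 + L + z)
N(0, -28)**2 = (-3 - 28 + 0)**2 = (-31)**2 = 961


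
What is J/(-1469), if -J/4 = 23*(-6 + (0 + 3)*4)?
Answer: 552/1469 ≈ 0.37577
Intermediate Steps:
J = -552 (J = -92*(-6 + (0 + 3)*4) = -92*(-6 + 3*4) = -92*(-6 + 12) = -92*6 = -4*138 = -552)
J/(-1469) = -552/(-1469) = -552*(-1/1469) = 552/1469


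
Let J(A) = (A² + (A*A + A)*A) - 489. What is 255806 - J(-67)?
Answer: 548080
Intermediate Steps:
J(A) = -489 + A² + A*(A + A²) (J(A) = (A² + (A² + A)*A) - 489 = (A² + (A + A²)*A) - 489 = (A² + A*(A + A²)) - 489 = -489 + A² + A*(A + A²))
255806 - J(-67) = 255806 - (-489 + (-67)³ + 2*(-67)²) = 255806 - (-489 - 300763 + 2*4489) = 255806 - (-489 - 300763 + 8978) = 255806 - 1*(-292274) = 255806 + 292274 = 548080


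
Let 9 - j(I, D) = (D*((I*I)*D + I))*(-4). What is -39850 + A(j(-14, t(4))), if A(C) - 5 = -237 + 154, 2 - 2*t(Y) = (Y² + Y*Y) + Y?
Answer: -39928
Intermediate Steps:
t(Y) = 1 - Y² - Y/2 (t(Y) = 1 - ((Y² + Y*Y) + Y)/2 = 1 - ((Y² + Y²) + Y)/2 = 1 - (2*Y² + Y)/2 = 1 - (Y + 2*Y²)/2 = 1 + (-Y² - Y/2) = 1 - Y² - Y/2)
j(I, D) = 9 + 4*D*(I + D*I²) (j(I, D) = 9 - D*((I*I)*D + I)*(-4) = 9 - D*(I²*D + I)*(-4) = 9 - D*(D*I² + I)*(-4) = 9 - D*(I + D*I²)*(-4) = 9 - (-4)*D*(I + D*I²) = 9 + 4*D*(I + D*I²))
A(C) = -78 (A(C) = 5 + (-237 + 154) = 5 - 83 = -78)
-39850 + A(j(-14, t(4))) = -39850 - 78 = -39928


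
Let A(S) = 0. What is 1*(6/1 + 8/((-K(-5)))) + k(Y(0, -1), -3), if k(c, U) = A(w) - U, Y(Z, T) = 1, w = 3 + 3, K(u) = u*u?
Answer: 217/25 ≈ 8.6800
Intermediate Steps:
K(u) = u²
w = 6
k(c, U) = -U (k(c, U) = 0 - U = -U)
1*(6/1 + 8/((-K(-5)))) + k(Y(0, -1), -3) = 1*(6/1 + 8/((-1*(-5)²))) - 1*(-3) = 1*(6*1 + 8/((-1*25))) + 3 = 1*(6 + 8/(-25)) + 3 = 1*(6 + 8*(-1/25)) + 3 = 1*(6 - 8/25) + 3 = 1*(142/25) + 3 = 142/25 + 3 = 217/25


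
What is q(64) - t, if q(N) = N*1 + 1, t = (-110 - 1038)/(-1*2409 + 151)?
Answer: 72811/1129 ≈ 64.492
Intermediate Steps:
t = 574/1129 (t = -1148/(-2409 + 151) = -1148/(-2258) = -1148*(-1/2258) = 574/1129 ≈ 0.50841)
q(N) = 1 + N (q(N) = N + 1 = 1 + N)
q(64) - t = (1 + 64) - 1*574/1129 = 65 - 574/1129 = 72811/1129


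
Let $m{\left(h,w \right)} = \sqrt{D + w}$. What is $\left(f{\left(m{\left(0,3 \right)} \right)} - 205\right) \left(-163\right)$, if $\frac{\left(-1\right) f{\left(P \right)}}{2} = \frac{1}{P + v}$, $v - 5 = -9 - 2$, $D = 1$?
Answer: $\frac{66667}{2} \approx 33334.0$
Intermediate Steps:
$v = -6$ ($v = 5 - 11 = -6$)
$m{\left(h,w \right)} = \sqrt{1 + w}$
$f{\left(P \right)} = - \frac{2}{-6 + P}$ ($f{\left(P \right)} = - \frac{2}{P - 6} = - \frac{2}{-6 + P}$)
$\left(f{\left(m{\left(0,3 \right)} \right)} - 205\right) \left(-163\right) = \left(- \frac{2}{-6 + \sqrt{1 + 3}} - 205\right) \left(-163\right) = \left(- \frac{2}{-6 + \sqrt{4}} - 205\right) \left(-163\right) = \left(- \frac{2}{-6 + 2} - 205\right) \left(-163\right) = \left(- \frac{2}{-4} - 205\right) \left(-163\right) = \left(\left(-2\right) \left(- \frac{1}{4}\right) - 205\right) \left(-163\right) = \left(\frac{1}{2} - 205\right) \left(-163\right) = \left(- \frac{409}{2}\right) \left(-163\right) = \frac{66667}{2}$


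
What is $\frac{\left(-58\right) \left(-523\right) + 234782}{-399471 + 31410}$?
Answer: $- \frac{88372}{122687} \approx -0.7203$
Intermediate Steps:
$\frac{\left(-58\right) \left(-523\right) + 234782}{-399471 + 31410} = \frac{30334 + 234782}{-368061} = 265116 \left(- \frac{1}{368061}\right) = - \frac{88372}{122687}$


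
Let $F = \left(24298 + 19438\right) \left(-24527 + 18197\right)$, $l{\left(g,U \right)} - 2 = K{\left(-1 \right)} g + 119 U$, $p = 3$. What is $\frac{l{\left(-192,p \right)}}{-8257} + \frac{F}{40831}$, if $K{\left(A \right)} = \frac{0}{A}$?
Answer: $- \frac{909652153}{134159} \approx -6780.4$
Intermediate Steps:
$K{\left(A \right)} = 0$
$l{\left(g,U \right)} = 2 + 119 U$ ($l{\left(g,U \right)} = 2 + \left(0 g + 119 U\right) = 2 + \left(0 + 119 U\right) = 2 + 119 U$)
$F = -276848880$ ($F = 43736 \left(-6330\right) = -276848880$)
$\frac{l{\left(-192,p \right)}}{-8257} + \frac{F}{40831} = \frac{2 + 119 \cdot 3}{-8257} - \frac{276848880}{40831} = \left(2 + 357\right) \left(- \frac{1}{8257}\right) - \frac{39549840}{5833} = 359 \left(- \frac{1}{8257}\right) - \frac{39549840}{5833} = - \frac{1}{23} - \frac{39549840}{5833} = - \frac{909652153}{134159}$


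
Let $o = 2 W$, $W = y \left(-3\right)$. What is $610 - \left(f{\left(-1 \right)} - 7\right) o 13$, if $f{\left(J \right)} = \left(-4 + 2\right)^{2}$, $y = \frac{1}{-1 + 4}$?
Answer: $532$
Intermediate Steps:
$y = \frac{1}{3} \approx 0.33333$
$f{\left(J \right)} = 4$ ($f{\left(J \right)} = \left(-2\right)^{2} = 4$)
$W = -1$ ($W = \frac{1}{3} \left(-3\right) = -1$)
$o = -2$ ($o = 2 \left(-1\right) = -2$)
$610 - \left(f{\left(-1 \right)} - 7\right) o 13 = 610 - \left(4 - 7\right) \left(-2\right) 13 = 610 - \left(-3\right) \left(-2\right) 13 = 610 - 6 \cdot 13 = 610 - 78 = 532$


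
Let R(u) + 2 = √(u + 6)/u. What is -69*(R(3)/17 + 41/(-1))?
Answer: 48162/17 ≈ 2833.1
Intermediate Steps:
R(u) = -2 + √(6 + u)/u (R(u) = -2 + √(u + 6)/u = -2 + √(6 + u)/u)
-69*(R(3)/17 + 41/(-1)) = -69*((-2 + √(6 + 3)/3)/17 + 41/(-1)) = -69*((-2 + √9/3)*(1/17) + 41*(-1)) = -69*((-2 + (⅓)*3)*(1/17) - 41) = -69*((-2 + 1)*(1/17) - 41) = -69*(-1*1/17 - 41) = -69*(-1/17 - 41) = -69*(-698/17) = 48162/17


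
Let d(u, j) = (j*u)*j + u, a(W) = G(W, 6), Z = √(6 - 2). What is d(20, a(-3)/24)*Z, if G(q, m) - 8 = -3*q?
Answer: 4325/72 ≈ 60.069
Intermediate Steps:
Z = 2 (Z = √4 = 2)
G(q, m) = 8 - 3*q
a(W) = 8 - 3*W
d(u, j) = u + u*j² (d(u, j) = u*j² + u = u + u*j²)
d(20, a(-3)/24)*Z = (20*(1 + ((8 - 3*(-3))/24)²))*2 = (20*(1 + ((8 + 9)*(1/24))²))*2 = (20*(1 + (17*(1/24))²))*2 = (20*(1 + (17/24)²))*2 = (20*(1 + 289/576))*2 = (20*(865/576))*2 = (4325/144)*2 = 4325/72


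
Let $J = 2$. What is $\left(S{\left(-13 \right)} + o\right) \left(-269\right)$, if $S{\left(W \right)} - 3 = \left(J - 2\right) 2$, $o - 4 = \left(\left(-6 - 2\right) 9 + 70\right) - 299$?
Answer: $79086$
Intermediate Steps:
$o = -297$ ($o = 4 - \left(229 - \left(-6 - 2\right) 9\right) = 4 + \left(\left(\left(-8\right) 9 + 70\right) - 299\right) = 4 + \left(\left(-72 + 70\right) - 299\right) = 4 - 301 = -297$)
$S{\left(W \right)} = 3$ ($S{\left(W \right)} = 3 + \left(2 - 2\right) 2 = 3 + 0 \cdot 2 = 3 + 0 = 3$)
$\left(S{\left(-13 \right)} + o\right) \left(-269\right) = \left(3 - 297\right) \left(-269\right) = \left(-294\right) \left(-269\right) = 79086$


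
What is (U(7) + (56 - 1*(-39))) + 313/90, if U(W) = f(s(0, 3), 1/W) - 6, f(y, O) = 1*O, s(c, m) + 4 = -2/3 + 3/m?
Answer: 58351/630 ≈ 92.621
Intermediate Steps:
s(c, m) = -14/3 + 3/m (s(c, m) = -4 + (-2/3 + 3/m) = -4 + (-2*⅓ + 3/m) = -4 + (-⅔ + 3/m) = -14/3 + 3/m)
f(y, O) = O
U(W) = -6 + 1/W (U(W) = 1/W - 6 = -6 + 1/W)
(U(7) + (56 - 1*(-39))) + 313/90 = ((-6 + 1/7) + (56 - 1*(-39))) + 313/90 = ((-6 + ⅐) + (56 + 39)) + 313*(1/90) = (-41/7 + 95) + 313/90 = 624/7 + 313/90 = 58351/630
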